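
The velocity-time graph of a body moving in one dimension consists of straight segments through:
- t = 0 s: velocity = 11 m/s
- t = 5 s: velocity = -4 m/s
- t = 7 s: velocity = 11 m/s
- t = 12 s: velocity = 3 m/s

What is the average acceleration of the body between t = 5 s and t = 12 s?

Average acceleration = Δv/Δt = (3 − -4)/(12 − 5) = 1 m/s².

1 m/s²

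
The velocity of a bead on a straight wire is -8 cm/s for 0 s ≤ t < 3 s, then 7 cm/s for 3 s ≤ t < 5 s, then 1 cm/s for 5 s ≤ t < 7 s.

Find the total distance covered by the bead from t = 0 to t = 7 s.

40 cm

Distance (not displacement) is the total path length: add the absolute areas under v-t.
0–3 s: |-8| × 3 = 24 cm
3–5 s: |7| × 2 = 14 cm
5–7 s: |1| × 2 = 2 cm
Total distance = 40 cm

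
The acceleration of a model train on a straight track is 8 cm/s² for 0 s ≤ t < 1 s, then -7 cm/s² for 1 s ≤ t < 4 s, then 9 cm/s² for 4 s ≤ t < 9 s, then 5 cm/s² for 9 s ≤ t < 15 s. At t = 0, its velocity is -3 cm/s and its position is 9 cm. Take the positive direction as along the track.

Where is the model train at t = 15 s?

290 cm

On each constant-a segment, Δv = aΔt and Δx = v₀Δt + ½aΔt²; chain segment to segment.
0–1 s: v starts -3 cm/s; Δx = -3·1 + ½·8·1² = 1 cm; v ends 5 cm/s.
1–4 s: v starts 5 cm/s; Δx = 5·3 + ½·-7·3² = -16.5 cm; v ends -16 cm/s.
4–9 s: v starts -16 cm/s; Δx = -16·5 + ½·9·5² = 32.5 cm; v ends 29 cm/s.
9–15 s: v starts 29 cm/s; Δx = 29·6 + ½·5·6² = 264 cm; v ends 59 cm/s.
x(15) = 9 + Σ Δx = 290 cm.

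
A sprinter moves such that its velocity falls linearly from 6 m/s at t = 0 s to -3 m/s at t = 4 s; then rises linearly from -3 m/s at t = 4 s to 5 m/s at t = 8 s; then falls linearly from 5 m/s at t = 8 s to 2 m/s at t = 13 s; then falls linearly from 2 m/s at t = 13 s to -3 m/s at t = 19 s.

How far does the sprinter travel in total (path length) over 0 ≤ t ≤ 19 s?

Total distance travelled is ∫|v| dt — sum the magnitudes of each area piece.
0–4 s: v = 0 at t = 8/3 s; triangle areas 8 + 2 = 10 m
4–8 s: v = 0 at t = 5.5 s; triangle areas 2.25 + 6.25 = 8.5 m
8–13 s: |½(5 + 2)(5)| = 17.5 m
13–19 s: v = 0 at t = 15.4 s; triangle areas 2.4 + 5.4 = 7.8 m
Total distance = 43.8 m

43.8 m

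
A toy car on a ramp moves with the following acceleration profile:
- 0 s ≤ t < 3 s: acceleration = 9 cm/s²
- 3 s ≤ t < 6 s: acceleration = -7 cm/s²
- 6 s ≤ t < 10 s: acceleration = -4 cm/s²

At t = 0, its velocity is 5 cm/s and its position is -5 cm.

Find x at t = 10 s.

127 cm

On each constant-a segment, Δv = aΔt and Δx = v₀Δt + ½aΔt²; chain segment to segment.
0–3 s: v starts 5 cm/s; Δx = 5·3 + ½·9·3² = 55.5 cm; v ends 32 cm/s.
3–6 s: v starts 32 cm/s; Δx = 32·3 + ½·-7·3² = 64.5 cm; v ends 11 cm/s.
6–10 s: v starts 11 cm/s; Δx = 11·4 + ½·-4·4² = 12 cm; v ends -5 cm/s.
x(10) = -5 + Σ Δx = 127 cm.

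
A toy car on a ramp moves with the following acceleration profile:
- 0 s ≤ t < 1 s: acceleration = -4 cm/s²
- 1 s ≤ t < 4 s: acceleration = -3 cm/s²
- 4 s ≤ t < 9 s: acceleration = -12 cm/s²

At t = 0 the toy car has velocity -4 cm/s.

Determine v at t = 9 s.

Δv equals the area under the a-t graph; then v = v₀ + Δv.
0–1 s: -4 × 1 = -4 cm/s
1–4 s: -3 × 3 = -9 cm/s
4–9 s: -12 × 5 = -60 cm/s
Δv = -73 cm/s, so v(9) = -4 + (-73) = -77 cm/s.

-77 cm/s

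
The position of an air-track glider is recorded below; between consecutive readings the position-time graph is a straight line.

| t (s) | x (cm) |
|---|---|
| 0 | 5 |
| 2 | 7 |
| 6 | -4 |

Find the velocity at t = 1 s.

Velocity is the slope of the x-t graph on 0–2 s: (7 − 5)/(2 − 0) = 1 cm/s.

1 cm/s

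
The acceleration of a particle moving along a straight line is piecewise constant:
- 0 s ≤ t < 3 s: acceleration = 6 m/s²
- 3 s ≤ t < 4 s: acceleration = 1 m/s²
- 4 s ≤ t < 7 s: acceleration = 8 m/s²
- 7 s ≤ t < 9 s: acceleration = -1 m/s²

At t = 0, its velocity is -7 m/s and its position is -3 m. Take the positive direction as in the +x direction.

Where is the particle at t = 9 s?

156.5 m

On each constant-a segment, Δv = aΔt and Δx = v₀Δt + ½aΔt²; chain segment to segment.
0–3 s: v starts -7 m/s; Δx = -7·3 + ½·6·3² = 6 m; v ends 11 m/s.
3–4 s: v starts 11 m/s; Δx = 11·1 + ½·1·1² = 11.5 m; v ends 12 m/s.
4–7 s: v starts 12 m/s; Δx = 12·3 + ½·8·3² = 72 m; v ends 36 m/s.
7–9 s: v starts 36 m/s; Δx = 36·2 + ½·-1·2² = 70 m; v ends 34 m/s.
x(9) = -3 + Σ Δx = 156.5 m.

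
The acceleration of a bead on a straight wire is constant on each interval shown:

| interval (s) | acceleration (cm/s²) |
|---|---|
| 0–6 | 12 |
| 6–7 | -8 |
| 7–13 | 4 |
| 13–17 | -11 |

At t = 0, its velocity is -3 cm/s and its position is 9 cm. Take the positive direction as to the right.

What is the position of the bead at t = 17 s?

On each constant-a segment, Δv = aΔt and Δx = v₀Δt + ½aΔt²; chain segment to segment.
0–6 s: v starts -3 cm/s; Δx = -3·6 + ½·12·6² = 198 cm; v ends 69 cm/s.
6–7 s: v starts 69 cm/s; Δx = 69·1 + ½·-8·1² = 65 cm; v ends 61 cm/s.
7–13 s: v starts 61 cm/s; Δx = 61·6 + ½·4·6² = 438 cm; v ends 85 cm/s.
13–17 s: v starts 85 cm/s; Δx = 85·4 + ½·-11·4² = 252 cm; v ends 41 cm/s.
x(17) = 9 + Σ Δx = 962 cm.

962 cm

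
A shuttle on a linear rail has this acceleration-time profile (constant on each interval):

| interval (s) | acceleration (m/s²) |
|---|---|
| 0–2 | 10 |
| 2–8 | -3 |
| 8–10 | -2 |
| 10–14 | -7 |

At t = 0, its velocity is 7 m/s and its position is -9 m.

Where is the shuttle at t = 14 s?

On each constant-a segment, Δv = aΔt and Δx = v₀Δt + ½aΔt²; chain segment to segment.
0–2 s: v starts 7 m/s; Δx = 7·2 + ½·10·2² = 34 m; v ends 27 m/s.
2–8 s: v starts 27 m/s; Δx = 27·6 + ½·-3·6² = 108 m; v ends 9 m/s.
8–10 s: v starts 9 m/s; Δx = 9·2 + ½·-2·2² = 14 m; v ends 5 m/s.
10–14 s: v starts 5 m/s; Δx = 5·4 + ½·-7·4² = -36 m; v ends -23 m/s.
x(14) = -9 + Σ Δx = 111 m.

111 m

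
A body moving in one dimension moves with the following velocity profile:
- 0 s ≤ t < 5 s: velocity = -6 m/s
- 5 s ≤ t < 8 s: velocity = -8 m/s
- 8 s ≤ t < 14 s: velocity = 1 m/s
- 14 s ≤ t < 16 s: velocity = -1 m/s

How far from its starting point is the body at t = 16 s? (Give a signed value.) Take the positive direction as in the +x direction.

-50 m

Net displacement equals the area under the velocity-time graph (areas below the axis count negative).
0–5 s: -6 × 5 = -30 m
5–8 s: -8 × 3 = -24 m
8–14 s: 1 × 6 = 6 m
14–16 s: -1 × 2 = -2 m
Net displacement = -50 m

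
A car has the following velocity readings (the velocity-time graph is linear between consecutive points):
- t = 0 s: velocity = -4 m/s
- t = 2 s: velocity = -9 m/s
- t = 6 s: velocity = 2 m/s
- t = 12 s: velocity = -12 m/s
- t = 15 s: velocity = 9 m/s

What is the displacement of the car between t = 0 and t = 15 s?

Net displacement equals the area under the velocity-time graph (areas below the axis count negative).
0–2 s: ½(-4 + -9)(2) = -13 m
2–6 s: ½(-9 + 2)(4) = -14 m
6–12 s: ½(2 + -12)(6) = -30 m
12–15 s: ½(-12 + 9)(3) = -4.5 m
Net displacement = -61.5 m

-61.5 m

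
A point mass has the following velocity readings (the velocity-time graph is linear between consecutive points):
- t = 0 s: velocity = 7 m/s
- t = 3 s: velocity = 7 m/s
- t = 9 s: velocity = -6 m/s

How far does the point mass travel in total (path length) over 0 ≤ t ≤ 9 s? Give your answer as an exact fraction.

Total distance travelled is ∫|v| dt — sum the magnitudes of each area piece.
0–3 s: |7| × 3 = 21 m
3–9 s: v = 0 at t = 81/13 s; triangle areas 147/13 + 108/13 = 255/13 m
Total distance = 528/13 m

528/13 m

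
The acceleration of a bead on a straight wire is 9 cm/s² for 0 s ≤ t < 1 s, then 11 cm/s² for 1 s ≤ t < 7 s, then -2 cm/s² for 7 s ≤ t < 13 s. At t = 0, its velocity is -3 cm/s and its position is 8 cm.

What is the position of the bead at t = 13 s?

639.5 cm

On each constant-a segment, Δv = aΔt and Δx = v₀Δt + ½aΔt²; chain segment to segment.
0–1 s: v starts -3 cm/s; Δx = -3·1 + ½·9·1² = 1.5 cm; v ends 6 cm/s.
1–7 s: v starts 6 cm/s; Δx = 6·6 + ½·11·6² = 234 cm; v ends 72 cm/s.
7–13 s: v starts 72 cm/s; Δx = 72·6 + ½·-2·6² = 396 cm; v ends 60 cm/s.
x(13) = 8 + Σ Δx = 639.5 cm.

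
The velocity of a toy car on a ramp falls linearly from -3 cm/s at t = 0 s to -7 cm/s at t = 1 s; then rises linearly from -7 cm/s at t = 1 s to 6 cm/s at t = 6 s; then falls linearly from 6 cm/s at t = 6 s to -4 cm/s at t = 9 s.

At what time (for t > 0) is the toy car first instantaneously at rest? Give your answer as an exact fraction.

v changes sign on 1–6 s (from -7 to 6); the graph is linear there, so v = 0 at t = 1 + (7)·(6 − 1)/(6 − -7) = 48/13 s.

t = 48/13 s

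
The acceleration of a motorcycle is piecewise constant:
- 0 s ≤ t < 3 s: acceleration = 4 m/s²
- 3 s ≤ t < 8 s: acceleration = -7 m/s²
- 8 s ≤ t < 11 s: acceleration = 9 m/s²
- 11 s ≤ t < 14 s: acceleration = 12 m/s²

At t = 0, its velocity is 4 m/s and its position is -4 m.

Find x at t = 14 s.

80 m

On each constant-a segment, Δv = aΔt and Δx = v₀Δt + ½aΔt²; chain segment to segment.
0–3 s: v starts 4 m/s; Δx = 4·3 + ½·4·3² = 30 m; v ends 16 m/s.
3–8 s: v starts 16 m/s; Δx = 16·5 + ½·-7·5² = -7.5 m; v ends -19 m/s.
8–11 s: v starts -19 m/s; Δx = -19·3 + ½·9·3² = -16.5 m; v ends 8 m/s.
11–14 s: v starts 8 m/s; Δx = 8·3 + ½·12·3² = 78 m; v ends 44 m/s.
x(14) = -4 + Σ Δx = 80 m.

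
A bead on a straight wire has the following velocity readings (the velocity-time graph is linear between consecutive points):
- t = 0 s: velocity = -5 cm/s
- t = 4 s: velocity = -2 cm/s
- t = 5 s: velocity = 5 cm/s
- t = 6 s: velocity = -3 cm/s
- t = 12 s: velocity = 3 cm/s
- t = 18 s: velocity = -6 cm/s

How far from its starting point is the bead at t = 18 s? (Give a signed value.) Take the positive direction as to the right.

Displacement is the signed area under the v-t curve.
0–4 s: ½(-5 + -2)(4) = -14 cm
4–5 s: ½(-2 + 5)(1) = 1.5 cm
5–6 s: ½(5 + -3)(1) = 1 cm
6–12 s: ½(-3 + 3)(6) = 0 cm
12–18 s: ½(3 + -6)(6) = -9 cm
Net displacement = -20.5 cm

-20.5 cm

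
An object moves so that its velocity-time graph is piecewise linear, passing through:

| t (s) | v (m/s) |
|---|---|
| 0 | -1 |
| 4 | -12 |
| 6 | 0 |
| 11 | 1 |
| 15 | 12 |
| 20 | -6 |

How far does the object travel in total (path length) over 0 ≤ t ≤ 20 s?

91.5 m

Total distance travelled is ∫|v| dt — sum the magnitudes of each area piece.
0–4 s: |½(-1 + -12)(4)| = 26 m
4–6 s: |½(-12 + 0)(2)| = 12 m
6–11 s: |½(0 + 1)(5)| = 2.5 m
11–15 s: |½(1 + 12)(4)| = 26 m
15–20 s: v = 0 at t = 55/3 s; triangle areas 20 + 5 = 25 m
Total distance = 91.5 m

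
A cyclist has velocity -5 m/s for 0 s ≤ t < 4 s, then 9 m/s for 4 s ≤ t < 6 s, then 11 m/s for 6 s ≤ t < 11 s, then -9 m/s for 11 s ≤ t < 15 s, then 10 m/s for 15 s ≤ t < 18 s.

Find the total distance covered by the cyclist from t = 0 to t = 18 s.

Distance (not displacement) is the total path length: add the absolute areas under v-t.
0–4 s: |-5| × 4 = 20 m
4–6 s: |9| × 2 = 18 m
6–11 s: |11| × 5 = 55 m
11–15 s: |-9| × 4 = 36 m
15–18 s: |10| × 3 = 30 m
Total distance = 159 m

159 m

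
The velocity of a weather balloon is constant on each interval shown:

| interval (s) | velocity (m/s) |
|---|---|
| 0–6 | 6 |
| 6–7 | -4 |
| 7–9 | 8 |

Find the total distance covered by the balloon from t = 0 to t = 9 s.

56 m

Distance (not displacement) is the total path length: add the absolute areas under v-t.
0–6 s: |6| × 6 = 36 m
6–7 s: |-4| × 1 = 4 m
7–9 s: |8| × 2 = 16 m
Total distance = 56 m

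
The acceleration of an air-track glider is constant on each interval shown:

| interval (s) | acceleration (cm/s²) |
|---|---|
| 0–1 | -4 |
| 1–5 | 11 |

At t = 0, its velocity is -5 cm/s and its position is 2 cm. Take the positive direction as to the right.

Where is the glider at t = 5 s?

On each constant-a segment, Δv = aΔt and Δx = v₀Δt + ½aΔt²; chain segment to segment.
0–1 s: v starts -5 cm/s; Δx = -5·1 + ½·-4·1² = -7 cm; v ends -9 cm/s.
1–5 s: v starts -9 cm/s; Δx = -9·4 + ½·11·4² = 52 cm; v ends 35 cm/s.
x(5) = 2 + Σ Δx = 47 cm.

47 cm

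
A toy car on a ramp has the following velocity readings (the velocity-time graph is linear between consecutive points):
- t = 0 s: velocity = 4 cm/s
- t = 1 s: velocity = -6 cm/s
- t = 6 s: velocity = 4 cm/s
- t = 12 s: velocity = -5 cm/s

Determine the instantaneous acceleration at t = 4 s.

2 cm/s²

Acceleration is the slope of the v-t graph on 1–6 s: (4 − -6)/(6 − 1) = 2 cm/s².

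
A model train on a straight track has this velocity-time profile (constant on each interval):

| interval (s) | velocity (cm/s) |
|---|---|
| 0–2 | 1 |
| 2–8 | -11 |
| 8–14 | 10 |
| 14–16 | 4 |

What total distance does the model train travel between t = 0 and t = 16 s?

136 cm

Total distance travelled is ∫|v| dt — sum the magnitudes of each area piece.
0–2 s: |1| × 2 = 2 cm
2–8 s: |-11| × 6 = 66 cm
8–14 s: |10| × 6 = 60 cm
14–16 s: |4| × 2 = 8 cm
Total distance = 136 cm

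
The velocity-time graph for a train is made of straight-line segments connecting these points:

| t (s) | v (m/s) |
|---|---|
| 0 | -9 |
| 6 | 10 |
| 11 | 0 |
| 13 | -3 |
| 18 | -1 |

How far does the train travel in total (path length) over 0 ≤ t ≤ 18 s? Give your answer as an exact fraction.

1265/19 m

Total distance travelled is ∫|v| dt — sum the magnitudes of each area piece.
0–6 s: v = 0 at t = 54/19 s; triangle areas 243/19 + 300/19 = 543/19 m
6–11 s: |½(10 + 0)(5)| = 25 m
11–13 s: |½(0 + -3)(2)| = 3 m
13–18 s: |½(-3 + -1)(5)| = 10 m
Total distance = 1265/19 m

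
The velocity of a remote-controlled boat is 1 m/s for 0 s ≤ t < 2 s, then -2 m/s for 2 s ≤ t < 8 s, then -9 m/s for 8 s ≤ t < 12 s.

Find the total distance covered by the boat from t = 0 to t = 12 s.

50 m

Distance (not displacement) is the total path length: add the absolute areas under v-t.
0–2 s: |1| × 2 = 2 m
2–8 s: |-2| × 6 = 12 m
8–12 s: |-9| × 4 = 36 m
Total distance = 50 m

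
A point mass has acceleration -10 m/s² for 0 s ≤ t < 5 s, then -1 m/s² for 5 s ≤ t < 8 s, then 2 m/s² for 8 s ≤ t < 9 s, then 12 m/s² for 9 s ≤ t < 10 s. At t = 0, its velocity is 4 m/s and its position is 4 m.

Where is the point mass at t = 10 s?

-332.5 m

On each constant-a segment, Δv = aΔt and Δx = v₀Δt + ½aΔt²; chain segment to segment.
0–5 s: v starts 4 m/s; Δx = 4·5 + ½·-10·5² = -105 m; v ends -46 m/s.
5–8 s: v starts -46 m/s; Δx = -46·3 + ½·-1·3² = -142.5 m; v ends -49 m/s.
8–9 s: v starts -49 m/s; Δx = -49·1 + ½·2·1² = -48 m; v ends -47 m/s.
9–10 s: v starts -47 m/s; Δx = -47·1 + ½·12·1² = -41 m; v ends -35 m/s.
x(10) = 4 + Σ Δx = -332.5 m.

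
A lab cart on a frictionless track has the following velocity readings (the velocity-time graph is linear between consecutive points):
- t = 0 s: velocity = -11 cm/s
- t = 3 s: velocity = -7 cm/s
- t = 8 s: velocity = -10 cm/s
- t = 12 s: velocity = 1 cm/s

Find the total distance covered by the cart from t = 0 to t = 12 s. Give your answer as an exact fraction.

1933/22 cm

Total distance travelled is ∫|v| dt — sum the magnitudes of each area piece.
0–3 s: |½(-11 + -7)(3)| = 27 cm
3–8 s: |½(-7 + -10)(5)| = 42.5 cm
8–12 s: v = 0 at t = 128/11 s; triangle areas 200/11 + 2/11 = 202/11 cm
Total distance = 1933/22 cm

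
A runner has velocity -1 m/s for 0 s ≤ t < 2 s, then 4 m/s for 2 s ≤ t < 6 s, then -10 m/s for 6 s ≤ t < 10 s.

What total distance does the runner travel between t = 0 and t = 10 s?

Distance (not displacement) is the total path length: add the absolute areas under v-t.
0–2 s: |-1| × 2 = 2 m
2–6 s: |4| × 4 = 16 m
6–10 s: |-10| × 4 = 40 m
Total distance = 58 m

58 m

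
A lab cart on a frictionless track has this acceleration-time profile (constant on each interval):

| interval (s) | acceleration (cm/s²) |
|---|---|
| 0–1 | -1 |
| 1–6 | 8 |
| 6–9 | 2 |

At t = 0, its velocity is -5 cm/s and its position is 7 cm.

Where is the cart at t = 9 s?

On each constant-a segment, Δv = aΔt and Δx = v₀Δt + ½aΔt²; chain segment to segment.
0–1 s: v starts -5 cm/s; Δx = -5·1 + ½·-1·1² = -5.5 cm; v ends -6 cm/s.
1–6 s: v starts -6 cm/s; Δx = -6·5 + ½·8·5² = 70 cm; v ends 34 cm/s.
6–9 s: v starts 34 cm/s; Δx = 34·3 + ½·2·3² = 111 cm; v ends 40 cm/s.
x(9) = 7 + Σ Δx = 182.5 cm.

182.5 cm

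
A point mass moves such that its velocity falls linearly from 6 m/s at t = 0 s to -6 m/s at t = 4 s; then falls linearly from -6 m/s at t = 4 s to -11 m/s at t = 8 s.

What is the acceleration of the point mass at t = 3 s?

-3 m/s²

Acceleration is the slope of the v-t graph on 0–4 s: (-6 − 6)/(4 − 0) = -3 m/s².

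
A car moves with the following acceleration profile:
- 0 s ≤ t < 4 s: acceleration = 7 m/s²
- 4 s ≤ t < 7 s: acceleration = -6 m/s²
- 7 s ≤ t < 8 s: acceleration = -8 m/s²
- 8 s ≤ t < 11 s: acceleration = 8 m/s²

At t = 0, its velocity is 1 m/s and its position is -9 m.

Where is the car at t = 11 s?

163 m

On each constant-a segment, Δv = aΔt and Δx = v₀Δt + ½aΔt²; chain segment to segment.
0–4 s: v starts 1 m/s; Δx = 1·4 + ½·7·4² = 60 m; v ends 29 m/s.
4–7 s: v starts 29 m/s; Δx = 29·3 + ½·-6·3² = 60 m; v ends 11 m/s.
7–8 s: v starts 11 m/s; Δx = 11·1 + ½·-8·1² = 7 m; v ends 3 m/s.
8–11 s: v starts 3 m/s; Δx = 3·3 + ½·8·3² = 45 m; v ends 27 m/s.
x(11) = -9 + Σ Δx = 163 m.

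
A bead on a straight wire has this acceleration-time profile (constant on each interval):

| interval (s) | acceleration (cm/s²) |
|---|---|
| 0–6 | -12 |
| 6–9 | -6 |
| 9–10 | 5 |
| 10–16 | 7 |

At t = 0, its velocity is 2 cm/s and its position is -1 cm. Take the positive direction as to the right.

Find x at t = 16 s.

-899.5 cm

On each constant-a segment, Δv = aΔt and Δx = v₀Δt + ½aΔt²; chain segment to segment.
0–6 s: v starts 2 cm/s; Δx = 2·6 + ½·-12·6² = -204 cm; v ends -70 cm/s.
6–9 s: v starts -70 cm/s; Δx = -70·3 + ½·-6·3² = -237 cm; v ends -88 cm/s.
9–10 s: v starts -88 cm/s; Δx = -88·1 + ½·5·1² = -85.5 cm; v ends -83 cm/s.
10–16 s: v starts -83 cm/s; Δx = -83·6 + ½·7·6² = -372 cm; v ends -41 cm/s.
x(16) = -1 + Σ Δx = -899.5 cm.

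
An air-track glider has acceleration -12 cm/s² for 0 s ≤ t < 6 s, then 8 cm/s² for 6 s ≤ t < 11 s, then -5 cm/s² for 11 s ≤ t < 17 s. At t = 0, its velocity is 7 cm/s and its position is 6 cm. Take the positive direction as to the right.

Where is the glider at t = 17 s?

On each constant-a segment, Δv = aΔt and Δx = v₀Δt + ½aΔt²; chain segment to segment.
0–6 s: v starts 7 cm/s; Δx = 7·6 + ½·-12·6² = -174 cm; v ends -65 cm/s.
6–11 s: v starts -65 cm/s; Δx = -65·5 + ½·8·5² = -225 cm; v ends -25 cm/s.
11–17 s: v starts -25 cm/s; Δx = -25·6 + ½·-5·6² = -240 cm; v ends -55 cm/s.
x(17) = 6 + Σ Δx = -633 cm.

-633 cm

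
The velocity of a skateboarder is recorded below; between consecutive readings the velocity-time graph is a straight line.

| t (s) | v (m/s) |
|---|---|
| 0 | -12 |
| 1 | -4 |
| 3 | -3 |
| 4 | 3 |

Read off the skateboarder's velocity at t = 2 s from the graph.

On 1–3 s the graph is linear from -4 to -3 m/s: v(2) = -4 + (-3 − -4)·(2 − 1)/(3 − 1) = -3.5 m/s.

-3.5 m/s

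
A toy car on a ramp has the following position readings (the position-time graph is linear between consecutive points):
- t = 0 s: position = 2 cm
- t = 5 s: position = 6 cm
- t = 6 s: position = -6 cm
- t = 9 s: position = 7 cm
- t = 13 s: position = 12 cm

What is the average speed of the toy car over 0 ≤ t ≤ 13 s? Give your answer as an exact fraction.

34/13 cm/s

Average speed = (total path length)/(elapsed time); on a piecewise-linear x-t graph the path length is Σ|Δx|.
0–5 s: |Δx| = |6 − 2| = 4 cm
5–6 s: |Δx| = |-6 − 6| = 12 cm
6–9 s: |Δx| = |7 − -6| = 13 cm
9–13 s: |Δx| = |12 − 7| = 5 cm
Total path = 34 cm; average speed = 34/13 = 34/13 cm/s.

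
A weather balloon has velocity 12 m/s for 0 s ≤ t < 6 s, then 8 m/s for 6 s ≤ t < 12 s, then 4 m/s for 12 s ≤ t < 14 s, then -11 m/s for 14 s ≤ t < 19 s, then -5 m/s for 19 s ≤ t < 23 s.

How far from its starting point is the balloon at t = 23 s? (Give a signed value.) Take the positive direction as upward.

53 m

Displacement is the signed area under the v-t curve.
0–6 s: 12 × 6 = 72 m
6–12 s: 8 × 6 = 48 m
12–14 s: 4 × 2 = 8 m
14–19 s: -11 × 5 = -55 m
19–23 s: -5 × 4 = -20 m
Net displacement = 53 m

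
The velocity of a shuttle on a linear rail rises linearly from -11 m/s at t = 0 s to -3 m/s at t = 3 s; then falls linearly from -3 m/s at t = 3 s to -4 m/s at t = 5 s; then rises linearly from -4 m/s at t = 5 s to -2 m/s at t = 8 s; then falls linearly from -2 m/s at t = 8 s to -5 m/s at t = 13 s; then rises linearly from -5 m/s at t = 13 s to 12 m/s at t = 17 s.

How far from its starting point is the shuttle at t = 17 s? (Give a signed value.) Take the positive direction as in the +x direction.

Net displacement equals the area under the velocity-time graph (areas below the axis count negative).
0–3 s: ½(-11 + -3)(3) = -21 m
3–5 s: ½(-3 + -4)(2) = -7 m
5–8 s: ½(-4 + -2)(3) = -9 m
8–13 s: ½(-2 + -5)(5) = -17.5 m
13–17 s: ½(-5 + 12)(4) = 14 m
Net displacement = -40.5 m

-40.5 m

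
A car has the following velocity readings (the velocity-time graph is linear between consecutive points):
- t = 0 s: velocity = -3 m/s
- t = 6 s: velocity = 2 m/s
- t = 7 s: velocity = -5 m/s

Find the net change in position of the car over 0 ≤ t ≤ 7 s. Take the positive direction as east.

-4.5 m

Net displacement equals the area under the velocity-time graph (areas below the axis count negative).
0–6 s: ½(-3 + 2)(6) = -3 m
6–7 s: ½(2 + -5)(1) = -1.5 m
Net displacement = -4.5 m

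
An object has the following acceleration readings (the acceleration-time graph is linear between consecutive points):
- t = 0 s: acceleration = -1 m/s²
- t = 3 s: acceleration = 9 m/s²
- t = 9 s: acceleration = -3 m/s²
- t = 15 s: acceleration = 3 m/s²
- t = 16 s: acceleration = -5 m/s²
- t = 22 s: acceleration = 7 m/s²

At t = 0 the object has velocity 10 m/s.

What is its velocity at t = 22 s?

Δv equals the area under the a-t graph; then v = v₀ + Δv.
0–3 s: ½(-1 + 9)(3) = 12 m/s
3–9 s: ½(9 + -3)(6) = 18 m/s
9–15 s: ½(-3 + 3)(6) = 0 m/s
15–16 s: ½(3 + -5)(1) = -1 m/s
16–22 s: ½(-5 + 7)(6) = 6 m/s
Δv = 35 m/s, so v(22) = 10 + (35) = 45 m/s.

45 m/s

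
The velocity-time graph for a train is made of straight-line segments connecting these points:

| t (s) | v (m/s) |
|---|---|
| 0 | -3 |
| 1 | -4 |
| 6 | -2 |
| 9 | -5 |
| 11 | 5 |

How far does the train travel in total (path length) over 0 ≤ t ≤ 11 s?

Distance (not displacement) is the total path length: add the absolute areas under v-t.
0–1 s: |½(-3 + -4)(1)| = 3.5 m
1–6 s: |½(-4 + -2)(5)| = 15 m
6–9 s: |½(-2 + -5)(3)| = 10.5 m
9–11 s: v = 0 at t = 10 s; triangle areas 2.5 + 2.5 = 5 m
Total distance = 34 m

34 m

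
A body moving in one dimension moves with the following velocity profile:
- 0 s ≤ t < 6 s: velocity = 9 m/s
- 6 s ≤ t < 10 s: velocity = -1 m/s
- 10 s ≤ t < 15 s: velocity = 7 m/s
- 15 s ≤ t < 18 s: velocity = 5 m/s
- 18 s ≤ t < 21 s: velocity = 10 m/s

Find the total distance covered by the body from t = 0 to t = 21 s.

138 m

Distance (not displacement) is the total path length: add the absolute areas under v-t.
0–6 s: |9| × 6 = 54 m
6–10 s: |-1| × 4 = 4 m
10–15 s: |7| × 5 = 35 m
15–18 s: |5| × 3 = 15 m
18–21 s: |10| × 3 = 30 m
Total distance = 138 m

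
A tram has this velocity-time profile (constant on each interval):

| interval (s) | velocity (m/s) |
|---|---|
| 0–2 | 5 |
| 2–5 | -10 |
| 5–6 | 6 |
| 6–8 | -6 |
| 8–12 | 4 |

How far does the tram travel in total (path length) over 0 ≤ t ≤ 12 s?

74 m

Total distance travelled is ∫|v| dt — sum the magnitudes of each area piece.
0–2 s: |5| × 2 = 10 m
2–5 s: |-10| × 3 = 30 m
5–6 s: |6| × 1 = 6 m
6–8 s: |-6| × 2 = 12 m
8–12 s: |4| × 4 = 16 m
Total distance = 74 m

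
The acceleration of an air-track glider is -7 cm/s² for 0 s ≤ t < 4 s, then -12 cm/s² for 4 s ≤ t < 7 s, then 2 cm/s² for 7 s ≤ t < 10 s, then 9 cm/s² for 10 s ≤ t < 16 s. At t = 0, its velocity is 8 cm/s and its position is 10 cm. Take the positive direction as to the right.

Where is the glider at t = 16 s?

On each constant-a segment, Δv = aΔt and Δx = v₀Δt + ½aΔt²; chain segment to segment.
0–4 s: v starts 8 cm/s; Δx = 8·4 + ½·-7·4² = -24 cm; v ends -20 cm/s.
4–7 s: v starts -20 cm/s; Δx = -20·3 + ½·-12·3² = -114 cm; v ends -56 cm/s.
7–10 s: v starts -56 cm/s; Δx = -56·3 + ½·2·3² = -159 cm; v ends -50 cm/s.
10–16 s: v starts -50 cm/s; Δx = -50·6 + ½·9·6² = -138 cm; v ends 4 cm/s.
x(16) = 10 + Σ Δx = -425 cm.

-425 cm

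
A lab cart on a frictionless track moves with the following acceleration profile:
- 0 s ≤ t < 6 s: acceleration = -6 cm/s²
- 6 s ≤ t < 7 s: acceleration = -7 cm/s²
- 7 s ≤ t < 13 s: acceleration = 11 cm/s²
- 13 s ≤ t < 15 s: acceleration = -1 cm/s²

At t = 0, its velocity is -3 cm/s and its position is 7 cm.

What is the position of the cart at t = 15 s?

-201.5 cm

On each constant-a segment, Δv = aΔt and Δx = v₀Δt + ½aΔt²; chain segment to segment.
0–6 s: v starts -3 cm/s; Δx = -3·6 + ½·-6·6² = -126 cm; v ends -39 cm/s.
6–7 s: v starts -39 cm/s; Δx = -39·1 + ½·-7·1² = -42.5 cm; v ends -46 cm/s.
7–13 s: v starts -46 cm/s; Δx = -46·6 + ½·11·6² = -78 cm; v ends 20 cm/s.
13–15 s: v starts 20 cm/s; Δx = 20·2 + ½·-1·2² = 38 cm; v ends 18 cm/s.
x(15) = 7 + Σ Δx = -201.5 cm.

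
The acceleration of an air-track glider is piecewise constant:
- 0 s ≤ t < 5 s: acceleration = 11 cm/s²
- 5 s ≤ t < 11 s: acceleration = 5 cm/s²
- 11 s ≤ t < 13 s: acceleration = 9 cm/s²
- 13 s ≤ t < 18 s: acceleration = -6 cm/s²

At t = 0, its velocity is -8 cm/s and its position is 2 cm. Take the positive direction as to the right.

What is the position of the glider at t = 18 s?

On each constant-a segment, Δv = aΔt and Δx = v₀Δt + ½aΔt²; chain segment to segment.
0–5 s: v starts -8 cm/s; Δx = -8·5 + ½·11·5² = 97.5 cm; v ends 47 cm/s.
5–11 s: v starts 47 cm/s; Δx = 47·6 + ½·5·6² = 372 cm; v ends 77 cm/s.
11–13 s: v starts 77 cm/s; Δx = 77·2 + ½·9·2² = 172 cm; v ends 95 cm/s.
13–18 s: v starts 95 cm/s; Δx = 95·5 + ½·-6·5² = 400 cm; v ends 65 cm/s.
x(18) = 2 + Σ Δx = 1043.5 cm.

1043.5 cm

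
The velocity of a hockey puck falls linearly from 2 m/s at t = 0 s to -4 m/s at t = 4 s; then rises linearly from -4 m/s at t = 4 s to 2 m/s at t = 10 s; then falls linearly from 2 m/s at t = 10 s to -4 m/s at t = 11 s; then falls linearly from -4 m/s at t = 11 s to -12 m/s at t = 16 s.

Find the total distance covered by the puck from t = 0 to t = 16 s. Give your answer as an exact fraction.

175/3 m

Distance (not displacement) is the total path length: add the absolute areas under v-t.
0–4 s: v = 0 at t = 4/3 s; triangle areas 4/3 + 16/3 = 20/3 m
4–10 s: v = 0 at t = 8 s; triangle areas 8 + 2 = 10 m
10–11 s: v = 0 at t = 31/3 s; triangle areas 1/3 + 4/3 = 5/3 m
11–16 s: |½(-4 + -12)(5)| = 40 m
Total distance = 175/3 m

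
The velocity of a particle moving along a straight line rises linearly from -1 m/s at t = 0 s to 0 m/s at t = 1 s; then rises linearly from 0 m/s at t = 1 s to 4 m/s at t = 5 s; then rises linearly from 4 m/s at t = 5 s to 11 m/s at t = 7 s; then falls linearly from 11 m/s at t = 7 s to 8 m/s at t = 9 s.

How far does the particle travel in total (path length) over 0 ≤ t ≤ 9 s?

42.5 m

Distance (not displacement) is the total path length: add the absolute areas under v-t.
0–1 s: |½(-1 + 0)(1)| = 0.5 m
1–5 s: |½(0 + 4)(4)| = 8 m
5–7 s: |½(4 + 11)(2)| = 15 m
7–9 s: |½(11 + 8)(2)| = 19 m
Total distance = 42.5 m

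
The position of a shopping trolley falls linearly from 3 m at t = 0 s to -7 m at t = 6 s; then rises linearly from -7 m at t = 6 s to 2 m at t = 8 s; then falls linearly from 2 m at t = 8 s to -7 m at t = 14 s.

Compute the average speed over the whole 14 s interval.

2 m/s

Average speed = (total path length)/(elapsed time); on a piecewise-linear x-t graph the path length is Σ|Δx|.
0–6 s: |Δx| = |-7 − 3| = 10 m
6–8 s: |Δx| = |2 − -7| = 9 m
8–14 s: |Δx| = |-7 − 2| = 9 m
Total path = 28 m; average speed = 28/14 = 2 m/s.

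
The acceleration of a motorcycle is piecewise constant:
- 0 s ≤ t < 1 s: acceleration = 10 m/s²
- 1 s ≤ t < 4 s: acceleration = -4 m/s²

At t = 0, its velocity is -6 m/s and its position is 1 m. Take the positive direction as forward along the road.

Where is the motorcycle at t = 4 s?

-6 m

On each constant-a segment, Δv = aΔt and Δx = v₀Δt + ½aΔt²; chain segment to segment.
0–1 s: v starts -6 m/s; Δx = -6·1 + ½·10·1² = -1 m; v ends 4 m/s.
1–4 s: v starts 4 m/s; Δx = 4·3 + ½·-4·3² = -6 m; v ends -8 m/s.
x(4) = 1 + Σ Δx = -6 m.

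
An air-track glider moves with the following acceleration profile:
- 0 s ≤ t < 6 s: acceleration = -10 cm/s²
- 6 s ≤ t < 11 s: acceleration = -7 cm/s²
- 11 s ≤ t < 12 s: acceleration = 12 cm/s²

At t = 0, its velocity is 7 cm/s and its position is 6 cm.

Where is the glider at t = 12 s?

-566.5 cm

On each constant-a segment, Δv = aΔt and Δx = v₀Δt + ½aΔt²; chain segment to segment.
0–6 s: v starts 7 cm/s; Δx = 7·6 + ½·-10·6² = -138 cm; v ends -53 cm/s.
6–11 s: v starts -53 cm/s; Δx = -53·5 + ½·-7·5² = -352.5 cm; v ends -88 cm/s.
11–12 s: v starts -88 cm/s; Δx = -88·1 + ½·12·1² = -82 cm; v ends -76 cm/s.
x(12) = 6 + Σ Δx = -566.5 cm.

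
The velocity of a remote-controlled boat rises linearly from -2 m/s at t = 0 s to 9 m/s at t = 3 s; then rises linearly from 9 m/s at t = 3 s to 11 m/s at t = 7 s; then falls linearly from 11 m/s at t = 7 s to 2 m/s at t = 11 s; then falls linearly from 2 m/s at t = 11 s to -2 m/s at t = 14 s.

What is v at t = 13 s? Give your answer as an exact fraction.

On 11–14 s the graph is linear from 2 to -2 m/s: v(13) = 2 + (-2 − 2)·(13 − 11)/(14 − 11) = -2/3 m/s.

-2/3 m/s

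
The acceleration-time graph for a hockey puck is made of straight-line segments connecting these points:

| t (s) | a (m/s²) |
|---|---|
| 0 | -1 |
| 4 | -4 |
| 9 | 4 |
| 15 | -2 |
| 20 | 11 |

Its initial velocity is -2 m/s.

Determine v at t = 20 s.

16.5 m/s

Δv equals the area under the a-t graph; then v = v₀ + Δv.
0–4 s: ½(-1 + -4)(4) = -10 m/s
4–9 s: ½(-4 + 4)(5) = 0 m/s
9–15 s: ½(4 + -2)(6) = 6 m/s
15–20 s: ½(-2 + 11)(5) = 22.5 m/s
Δv = 18.5 m/s, so v(20) = -2 + (18.5) = 16.5 m/s.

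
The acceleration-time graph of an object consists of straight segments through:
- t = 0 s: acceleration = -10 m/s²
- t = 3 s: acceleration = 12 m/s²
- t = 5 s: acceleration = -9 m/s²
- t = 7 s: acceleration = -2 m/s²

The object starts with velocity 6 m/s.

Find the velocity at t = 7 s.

Δv equals the area under the a-t graph; then v = v₀ + Δv.
0–3 s: ½(-10 + 12)(3) = 3 m/s
3–5 s: ½(12 + -9)(2) = 3 m/s
5–7 s: ½(-9 + -2)(2) = -11 m/s
Δv = -5 m/s, so v(7) = 6 + (-5) = 1 m/s.

1 m/s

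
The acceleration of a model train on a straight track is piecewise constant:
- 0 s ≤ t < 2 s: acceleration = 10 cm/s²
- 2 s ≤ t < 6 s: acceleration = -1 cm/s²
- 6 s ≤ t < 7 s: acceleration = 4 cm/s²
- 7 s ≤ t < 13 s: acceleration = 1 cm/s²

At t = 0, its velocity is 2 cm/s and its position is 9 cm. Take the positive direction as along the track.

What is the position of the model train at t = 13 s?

On each constant-a segment, Δv = aΔt and Δx = v₀Δt + ½aΔt²; chain segment to segment.
0–2 s: v starts 2 cm/s; Δx = 2·2 + ½·10·2² = 24 cm; v ends 22 cm/s.
2–6 s: v starts 22 cm/s; Δx = 22·4 + ½·-1·4² = 80 cm; v ends 18 cm/s.
6–7 s: v starts 18 cm/s; Δx = 18·1 + ½·4·1² = 20 cm; v ends 22 cm/s.
7–13 s: v starts 22 cm/s; Δx = 22·6 + ½·1·6² = 150 cm; v ends 28 cm/s.
x(13) = 9 + Σ Δx = 283 cm.

283 cm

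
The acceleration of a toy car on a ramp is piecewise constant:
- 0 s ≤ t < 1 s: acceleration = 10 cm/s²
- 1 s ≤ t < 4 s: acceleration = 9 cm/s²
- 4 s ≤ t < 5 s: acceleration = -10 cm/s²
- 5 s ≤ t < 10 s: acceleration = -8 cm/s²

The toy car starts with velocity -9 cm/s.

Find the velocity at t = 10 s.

Δv equals the area under the a-t graph; then v = v₀ + Δv.
0–1 s: 10 × 1 = 10 cm/s
1–4 s: 9 × 3 = 27 cm/s
4–5 s: -10 × 1 = -10 cm/s
5–10 s: -8 × 5 = -40 cm/s
Δv = -13 cm/s, so v(10) = -9 + (-13) = -22 cm/s.

-22 cm/s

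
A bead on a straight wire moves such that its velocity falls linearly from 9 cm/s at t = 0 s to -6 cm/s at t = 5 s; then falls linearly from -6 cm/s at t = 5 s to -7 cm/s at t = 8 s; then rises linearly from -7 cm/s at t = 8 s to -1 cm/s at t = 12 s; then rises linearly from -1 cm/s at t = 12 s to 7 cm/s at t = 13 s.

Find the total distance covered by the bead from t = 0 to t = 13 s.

Distance (not displacement) is the total path length: add the absolute areas under v-t.
0–5 s: v = 0 at t = 3 s; triangle areas 13.5 + 6 = 19.5 cm
5–8 s: |½(-6 + -7)(3)| = 19.5 cm
8–12 s: |½(-7 + -1)(4)| = 16 cm
12–13 s: v = 0 at t = 12.125 s; triangle areas 0.0625 + 3.0625 = 3.125 cm
Total distance = 58.125 cm

58.125 cm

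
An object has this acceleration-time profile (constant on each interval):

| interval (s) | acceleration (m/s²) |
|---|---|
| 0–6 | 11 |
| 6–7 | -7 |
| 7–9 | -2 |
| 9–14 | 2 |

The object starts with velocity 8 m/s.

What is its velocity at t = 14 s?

73 m/s

Δv equals the area under the a-t graph; then v = v₀ + Δv.
0–6 s: 11 × 6 = 66 m/s
6–7 s: -7 × 1 = -7 m/s
7–9 s: -2 × 2 = -4 m/s
9–14 s: 2 × 5 = 10 m/s
Δv = 65 m/s, so v(14) = 8 + (65) = 73 m/s.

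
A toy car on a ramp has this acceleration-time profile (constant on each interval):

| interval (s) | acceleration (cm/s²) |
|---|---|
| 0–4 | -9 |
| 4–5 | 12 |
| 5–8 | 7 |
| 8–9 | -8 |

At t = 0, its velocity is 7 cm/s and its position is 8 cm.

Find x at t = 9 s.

On each constant-a segment, Δv = aΔt and Δx = v₀Δt + ½aΔt²; chain segment to segment.
0–4 s: v starts 7 cm/s; Δx = 7·4 + ½·-9·4² = -44 cm; v ends -29 cm/s.
4–5 s: v starts -29 cm/s; Δx = -29·1 + ½·12·1² = -23 cm; v ends -17 cm/s.
5–8 s: v starts -17 cm/s; Δx = -17·3 + ½·7·3² = -19.5 cm; v ends 4 cm/s.
8–9 s: v starts 4 cm/s; Δx = 4·1 + ½·-8·1² = 0 cm; v ends -4 cm/s.
x(9) = 8 + Σ Δx = -78.5 cm.

-78.5 cm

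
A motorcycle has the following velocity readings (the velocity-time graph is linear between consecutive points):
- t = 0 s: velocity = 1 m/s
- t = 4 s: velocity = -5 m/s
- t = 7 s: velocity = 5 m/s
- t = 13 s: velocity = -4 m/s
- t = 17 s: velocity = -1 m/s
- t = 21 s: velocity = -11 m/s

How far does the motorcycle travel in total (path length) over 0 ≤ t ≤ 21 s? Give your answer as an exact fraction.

383/6 m

Total distance travelled is ∫|v| dt — sum the magnitudes of each area piece.
0–4 s: v = 0 at t = 2/3 s; triangle areas 1/3 + 25/3 = 26/3 m
4–7 s: v = 0 at t = 5.5 s; triangle areas 3.75 + 3.75 = 7.5 m
7–13 s: v = 0 at t = 31/3 s; triangle areas 25/3 + 16/3 = 41/3 m
13–17 s: |½(-4 + -1)(4)| = 10 m
17–21 s: |½(-1 + -11)(4)| = 24 m
Total distance = 383/6 m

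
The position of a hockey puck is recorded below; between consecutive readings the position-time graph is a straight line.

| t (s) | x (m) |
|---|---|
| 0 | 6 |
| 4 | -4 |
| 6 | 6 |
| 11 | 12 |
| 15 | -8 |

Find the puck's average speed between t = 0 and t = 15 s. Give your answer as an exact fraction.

Average speed = (total path length)/(elapsed time); on a piecewise-linear x-t graph the path length is Σ|Δx|.
0–4 s: |Δx| = |-4 − 6| = 10 m
4–6 s: |Δx| = |6 − -4| = 10 m
6–11 s: |Δx| = |12 − 6| = 6 m
11–15 s: |Δx| = |-8 − 12| = 20 m
Total path = 46 m; average speed = 46/15 = 46/15 m/s.

46/15 m/s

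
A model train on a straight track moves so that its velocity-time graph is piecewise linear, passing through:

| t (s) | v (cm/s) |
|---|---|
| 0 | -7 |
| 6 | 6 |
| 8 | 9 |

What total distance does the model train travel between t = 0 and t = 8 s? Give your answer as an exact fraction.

Distance (not displacement) is the total path length: add the absolute areas under v-t.
0–6 s: v = 0 at t = 42/13 s; triangle areas 147/13 + 108/13 = 255/13 cm
6–8 s: |½(6 + 9)(2)| = 15 cm
Total distance = 450/13 cm

450/13 cm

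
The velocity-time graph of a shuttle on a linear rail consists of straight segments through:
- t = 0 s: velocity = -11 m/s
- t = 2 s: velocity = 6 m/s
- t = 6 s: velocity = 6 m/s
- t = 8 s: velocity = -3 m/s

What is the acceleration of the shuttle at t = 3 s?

0 m/s²

Acceleration is the slope of the v-t graph on 2–6 s: (6 − 6)/(6 − 2) = 0 m/s².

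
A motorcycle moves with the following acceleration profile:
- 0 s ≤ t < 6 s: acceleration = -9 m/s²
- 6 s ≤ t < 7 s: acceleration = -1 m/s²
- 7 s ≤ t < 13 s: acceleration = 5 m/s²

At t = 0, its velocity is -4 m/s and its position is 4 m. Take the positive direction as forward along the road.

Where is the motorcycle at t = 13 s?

On each constant-a segment, Δv = aΔt and Δx = v₀Δt + ½aΔt²; chain segment to segment.
0–6 s: v starts -4 m/s; Δx = -4·6 + ½·-9·6² = -186 m; v ends -58 m/s.
6–7 s: v starts -58 m/s; Δx = -58·1 + ½·-1·1² = -58.5 m; v ends -59 m/s.
7–13 s: v starts -59 m/s; Δx = -59·6 + ½·5·6² = -264 m; v ends -29 m/s.
x(13) = 4 + Σ Δx = -504.5 m.

-504.5 m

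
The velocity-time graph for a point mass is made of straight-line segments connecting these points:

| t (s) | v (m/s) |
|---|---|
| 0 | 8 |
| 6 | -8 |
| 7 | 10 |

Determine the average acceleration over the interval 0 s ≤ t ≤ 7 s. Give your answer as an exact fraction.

Average acceleration = Δv/Δt = (10 − 8)/(7 − 0) = 2/7 m/s².

2/7 m/s²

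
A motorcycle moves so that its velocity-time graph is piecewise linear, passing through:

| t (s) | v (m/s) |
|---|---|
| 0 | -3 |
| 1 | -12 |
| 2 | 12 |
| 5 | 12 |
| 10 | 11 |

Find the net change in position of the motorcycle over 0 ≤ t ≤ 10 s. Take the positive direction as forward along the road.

86 m

Displacement is the signed area under the v-t curve.
0–1 s: ½(-3 + -12)(1) = -7.5 m
1–2 s: ½(-12 + 12)(1) = 0 m
2–5 s: 12 × 3 = 36 m
5–10 s: ½(12 + 11)(5) = 57.5 m
Net displacement = 86 m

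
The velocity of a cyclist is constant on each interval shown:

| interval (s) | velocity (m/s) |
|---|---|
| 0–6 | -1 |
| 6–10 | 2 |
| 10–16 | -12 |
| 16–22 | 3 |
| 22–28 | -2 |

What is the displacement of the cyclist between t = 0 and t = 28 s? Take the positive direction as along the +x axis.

-64 m

Net displacement equals the area under the velocity-time graph (areas below the axis count negative).
0–6 s: -1 × 6 = -6 m
6–10 s: 2 × 4 = 8 m
10–16 s: -12 × 6 = -72 m
16–22 s: 3 × 6 = 18 m
22–28 s: -2 × 6 = -12 m
Net displacement = -64 m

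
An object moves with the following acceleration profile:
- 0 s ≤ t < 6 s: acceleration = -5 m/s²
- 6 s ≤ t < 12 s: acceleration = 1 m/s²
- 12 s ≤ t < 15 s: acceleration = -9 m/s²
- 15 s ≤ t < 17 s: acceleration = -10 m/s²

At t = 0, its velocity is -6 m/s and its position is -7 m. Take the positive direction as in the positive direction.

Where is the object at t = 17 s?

On each constant-a segment, Δv = aΔt and Δx = v₀Δt + ½aΔt²; chain segment to segment.
0–6 s: v starts -6 m/s; Δx = -6·6 + ½·-5·6² = -126 m; v ends -36 m/s.
6–12 s: v starts -36 m/s; Δx = -36·6 + ½·1·6² = -198 m; v ends -30 m/s.
12–15 s: v starts -30 m/s; Δx = -30·3 + ½·-9·3² = -130.5 m; v ends -57 m/s.
15–17 s: v starts -57 m/s; Δx = -57·2 + ½·-10·2² = -134 m; v ends -77 m/s.
x(17) = -7 + Σ Δx = -595.5 m.

-595.5 m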